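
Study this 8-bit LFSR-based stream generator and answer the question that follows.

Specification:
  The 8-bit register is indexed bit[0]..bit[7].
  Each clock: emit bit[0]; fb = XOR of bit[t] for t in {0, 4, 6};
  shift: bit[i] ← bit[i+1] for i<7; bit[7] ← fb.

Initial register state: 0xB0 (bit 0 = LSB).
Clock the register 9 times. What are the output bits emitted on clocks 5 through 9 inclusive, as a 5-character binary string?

11011

reg_0 = 0xB0
clock 1: out=0, reg = 0xD8
clock 2: out=0, reg = 0x6C
clock 3: out=0, reg = 0xB6
clock 4: out=0, reg = 0xDB
clock 5: out=1, reg = 0xED
clock 6: out=1, reg = 0x76
clock 7: out=0, reg = 0x3B
clock 8: out=1, reg = 0x1D
clock 9: out=1, reg = 0x0E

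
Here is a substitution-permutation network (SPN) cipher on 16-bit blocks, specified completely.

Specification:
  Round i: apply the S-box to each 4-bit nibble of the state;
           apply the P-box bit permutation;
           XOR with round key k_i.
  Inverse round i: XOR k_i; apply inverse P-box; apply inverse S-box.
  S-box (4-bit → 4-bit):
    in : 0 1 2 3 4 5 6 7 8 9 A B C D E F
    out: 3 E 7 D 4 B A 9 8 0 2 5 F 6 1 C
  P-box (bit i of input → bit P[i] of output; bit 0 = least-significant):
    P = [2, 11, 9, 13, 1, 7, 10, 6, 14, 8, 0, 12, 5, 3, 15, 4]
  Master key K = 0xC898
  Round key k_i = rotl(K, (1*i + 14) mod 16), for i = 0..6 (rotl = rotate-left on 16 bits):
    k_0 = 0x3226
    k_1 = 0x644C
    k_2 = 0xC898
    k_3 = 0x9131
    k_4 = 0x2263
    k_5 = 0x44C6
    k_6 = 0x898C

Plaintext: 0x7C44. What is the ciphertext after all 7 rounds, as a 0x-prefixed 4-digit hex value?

0x7F6C

s_0 = plaintext = 0x7C44
s_1 = Round(s_0, k_0) = 0x6517
s_2 = Round(s_1, k_1) = 0x1190
s_3 = Round(s_2, k_2) = 0x5185
s_4 = Round(s_3, k_3) = 0xA84C
s_5 = Round(s_4, k_4) = 0x1C6F
s_6 = Round(s_5, k_5) = 0xB71F
s_7 = Round(s_6, k_6) = 0x7F6C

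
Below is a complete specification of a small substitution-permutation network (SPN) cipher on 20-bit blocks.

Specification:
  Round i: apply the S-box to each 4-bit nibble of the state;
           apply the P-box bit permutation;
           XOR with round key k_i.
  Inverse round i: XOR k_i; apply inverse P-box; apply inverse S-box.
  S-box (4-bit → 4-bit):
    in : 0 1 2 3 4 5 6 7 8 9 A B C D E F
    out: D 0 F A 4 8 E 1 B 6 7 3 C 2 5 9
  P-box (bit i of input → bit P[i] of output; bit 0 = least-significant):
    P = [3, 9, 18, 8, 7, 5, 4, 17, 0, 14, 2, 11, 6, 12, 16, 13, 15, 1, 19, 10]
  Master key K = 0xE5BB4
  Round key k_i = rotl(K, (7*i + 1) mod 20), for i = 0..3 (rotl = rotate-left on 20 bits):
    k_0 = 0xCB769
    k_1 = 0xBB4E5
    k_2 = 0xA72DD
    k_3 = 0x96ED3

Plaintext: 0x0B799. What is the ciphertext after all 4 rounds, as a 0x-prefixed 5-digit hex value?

s_0 = plaintext = 0x0B799
s_1 = Round(s_0, k_0) = 0x02118
s_2 = Round(s_1, k_1) = 0x203AD
s_3 = Round(s_2, k_2) = 0x39C2F
s_4 = Round(s_3, k_3) = 0xA736D

0xA736D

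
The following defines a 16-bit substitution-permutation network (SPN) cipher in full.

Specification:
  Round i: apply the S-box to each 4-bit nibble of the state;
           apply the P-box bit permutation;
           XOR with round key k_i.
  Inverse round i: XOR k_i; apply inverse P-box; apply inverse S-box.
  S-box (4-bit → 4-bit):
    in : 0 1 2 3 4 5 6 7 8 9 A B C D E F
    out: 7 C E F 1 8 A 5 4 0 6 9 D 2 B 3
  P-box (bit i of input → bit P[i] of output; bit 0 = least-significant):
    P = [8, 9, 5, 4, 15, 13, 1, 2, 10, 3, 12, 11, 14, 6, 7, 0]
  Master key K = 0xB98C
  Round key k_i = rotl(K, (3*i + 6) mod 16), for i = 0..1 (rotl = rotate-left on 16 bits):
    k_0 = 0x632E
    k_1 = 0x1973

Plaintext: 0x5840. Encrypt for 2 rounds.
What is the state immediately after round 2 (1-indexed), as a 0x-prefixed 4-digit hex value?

s_0 = plaintext = 0x5840
s_1 = Round(s_0, k_0) = 0xF00F
s_2 = Round(s_1, k_1) = 0xEE39

0xEE39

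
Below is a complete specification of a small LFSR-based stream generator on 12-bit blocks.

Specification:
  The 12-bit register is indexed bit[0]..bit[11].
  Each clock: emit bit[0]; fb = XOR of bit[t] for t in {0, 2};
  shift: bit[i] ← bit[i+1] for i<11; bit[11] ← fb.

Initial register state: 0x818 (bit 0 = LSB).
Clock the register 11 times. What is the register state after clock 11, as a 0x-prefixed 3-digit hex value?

reg_0 = 0x818
clock 1: out=0, reg = 0x40C
clock 2: out=0, reg = 0xA06
clock 3: out=0, reg = 0xD03
clock 4: out=1, reg = 0xE81
clock 5: out=1, reg = 0xF40
clock 6: out=0, reg = 0x7A0
clock 7: out=0, reg = 0x3D0
clock 8: out=0, reg = 0x1E8
clock 9: out=0, reg = 0x0F4
clock 10: out=0, reg = 0x87A
clock 11: out=0, reg = 0x43D

0x43D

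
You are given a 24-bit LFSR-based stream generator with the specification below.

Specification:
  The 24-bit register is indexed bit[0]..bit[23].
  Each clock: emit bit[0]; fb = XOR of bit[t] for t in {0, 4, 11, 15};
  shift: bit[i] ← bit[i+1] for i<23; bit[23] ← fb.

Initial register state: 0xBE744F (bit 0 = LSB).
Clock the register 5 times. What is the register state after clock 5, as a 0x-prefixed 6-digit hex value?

reg_0 = 0xBE744F
clock 1: out=1, reg = 0xDF3A27
clock 2: out=1, reg = 0x6F9D13
clock 3: out=1, reg = 0x37CE89
clock 4: out=1, reg = 0x9BE744
clock 5: out=0, reg = 0xCDF3A2

0xCDF3A2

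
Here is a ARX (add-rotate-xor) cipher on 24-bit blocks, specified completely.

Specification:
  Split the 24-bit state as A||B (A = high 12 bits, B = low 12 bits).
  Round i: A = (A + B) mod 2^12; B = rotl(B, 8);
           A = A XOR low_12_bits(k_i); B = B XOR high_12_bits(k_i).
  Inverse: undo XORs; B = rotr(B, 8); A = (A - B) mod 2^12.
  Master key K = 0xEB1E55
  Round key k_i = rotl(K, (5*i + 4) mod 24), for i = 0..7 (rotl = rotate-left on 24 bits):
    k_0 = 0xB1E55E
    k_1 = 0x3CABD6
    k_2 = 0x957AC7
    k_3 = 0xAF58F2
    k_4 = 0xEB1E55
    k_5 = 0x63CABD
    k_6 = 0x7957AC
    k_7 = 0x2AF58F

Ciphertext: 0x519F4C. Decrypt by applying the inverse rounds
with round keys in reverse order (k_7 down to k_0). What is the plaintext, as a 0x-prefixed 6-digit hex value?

0x911084

s_0 = ciphertext = 0x519F4C
s_1 = InvRound(s_0, k_7) = 0x259E3D
s_2 = InvRound(s_1, k_6) = 0xB6CA89
s_3 = InvRound(s_2, k_5) = 0x675B5C
s_4 = InvRound(s_3, k_4) = 0x94BED5
s_5 = InvRound(s_4, k_3) = 0xFB5204
s_6 = InvRound(s_5, k_2) = 0x03753B
s_7 = InvRound(s_6, k_1) = 0xCCBF16
s_8 = InvRound(s_7, k_0) = 0x911084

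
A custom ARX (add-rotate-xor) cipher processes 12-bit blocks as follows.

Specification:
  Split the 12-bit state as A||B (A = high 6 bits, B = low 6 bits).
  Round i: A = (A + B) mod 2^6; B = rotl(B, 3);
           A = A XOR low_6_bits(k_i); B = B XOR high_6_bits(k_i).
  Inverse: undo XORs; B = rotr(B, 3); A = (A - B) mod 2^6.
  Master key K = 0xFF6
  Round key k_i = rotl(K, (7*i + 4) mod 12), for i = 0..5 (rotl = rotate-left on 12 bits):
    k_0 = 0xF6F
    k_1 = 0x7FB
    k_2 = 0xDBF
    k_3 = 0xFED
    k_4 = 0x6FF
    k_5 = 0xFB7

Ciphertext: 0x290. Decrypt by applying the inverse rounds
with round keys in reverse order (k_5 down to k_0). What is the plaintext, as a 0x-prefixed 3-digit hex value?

0x84C

s_0 = ciphertext = 0x290
s_1 = InvRound(s_0, k_5) = 0x235
s_2 = InvRound(s_1, k_4) = 0x0B5
s_3 = InvRound(s_2, k_3) = 0x791
s_4 = InvRound(s_3, k_2) = 0x97C
s_5 = InvRound(s_4, k_1) = 0x09C
s_6 = InvRound(s_5, k_0) = 0x84C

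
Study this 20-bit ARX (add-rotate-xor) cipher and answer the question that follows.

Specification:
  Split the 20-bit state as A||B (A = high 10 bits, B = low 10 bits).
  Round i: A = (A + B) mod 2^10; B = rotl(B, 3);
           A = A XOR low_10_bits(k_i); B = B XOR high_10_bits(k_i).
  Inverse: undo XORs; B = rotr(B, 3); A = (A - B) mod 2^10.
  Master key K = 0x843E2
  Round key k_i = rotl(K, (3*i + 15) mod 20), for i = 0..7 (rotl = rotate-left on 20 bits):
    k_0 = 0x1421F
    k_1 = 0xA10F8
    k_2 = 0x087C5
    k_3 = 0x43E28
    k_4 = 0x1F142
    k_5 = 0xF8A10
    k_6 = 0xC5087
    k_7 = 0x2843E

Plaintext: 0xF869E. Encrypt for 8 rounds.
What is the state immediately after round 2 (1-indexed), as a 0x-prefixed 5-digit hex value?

s_0 = plaintext = 0xF869E
s_1 = Round(s_0, k_0) = 0x180A5
s_2 = Round(s_1, k_1) = 0x7F7AD
s_3 = Round(s_2, k_2) = 0x9BD4E
s_4 = Round(s_3, k_3) = 0x6577D
s_5 = Round(s_4, k_4) = 0x14392
s_6 = Round(s_5, k_5) = 0x7CB75
s_7 = Round(s_6, k_6) = 0x780BA
s_8 = Round(s_7, k_7) = 0xA9170

0x7F7AD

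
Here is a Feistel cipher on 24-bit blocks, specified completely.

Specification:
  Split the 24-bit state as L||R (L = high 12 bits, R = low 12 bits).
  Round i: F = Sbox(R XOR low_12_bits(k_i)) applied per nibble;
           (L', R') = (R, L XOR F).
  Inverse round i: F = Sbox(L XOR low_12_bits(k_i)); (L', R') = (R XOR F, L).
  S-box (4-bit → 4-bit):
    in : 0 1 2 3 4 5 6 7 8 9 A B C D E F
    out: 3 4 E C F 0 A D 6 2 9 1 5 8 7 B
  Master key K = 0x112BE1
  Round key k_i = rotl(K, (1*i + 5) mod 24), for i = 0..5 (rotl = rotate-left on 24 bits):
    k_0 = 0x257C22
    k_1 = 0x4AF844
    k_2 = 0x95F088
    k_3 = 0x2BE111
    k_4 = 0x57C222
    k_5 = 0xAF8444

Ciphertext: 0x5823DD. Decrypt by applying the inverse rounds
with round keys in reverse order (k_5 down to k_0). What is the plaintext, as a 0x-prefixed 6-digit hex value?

0x3CD992

s_0 = ciphertext = 0x5823DD
s_1 = InvRound(s_0, k_5) = 0x787582
s_2 = InvRound(s_1, k_4) = 0x512787
s_3 = InvRound(s_2, k_3) = 0x8BB512
s_4 = InvRound(s_3, k_2) = 0x3DE8BB
s_5 = InvRound(s_4, k_1) = 0x9923DE
s_6 = InvRound(s_5, k_0) = 0x3CD992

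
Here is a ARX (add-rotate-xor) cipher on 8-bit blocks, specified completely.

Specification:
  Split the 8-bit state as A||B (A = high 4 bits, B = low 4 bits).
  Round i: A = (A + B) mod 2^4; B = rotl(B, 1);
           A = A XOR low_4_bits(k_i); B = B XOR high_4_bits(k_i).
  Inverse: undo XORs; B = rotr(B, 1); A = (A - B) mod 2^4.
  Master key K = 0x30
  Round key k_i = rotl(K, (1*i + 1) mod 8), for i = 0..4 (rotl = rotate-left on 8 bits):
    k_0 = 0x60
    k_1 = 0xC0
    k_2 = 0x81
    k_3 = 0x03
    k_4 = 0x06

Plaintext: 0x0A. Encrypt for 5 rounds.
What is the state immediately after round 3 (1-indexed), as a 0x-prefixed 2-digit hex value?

0x6D

s_0 = plaintext = 0x0A
s_1 = Round(s_0, k_0) = 0xA3
s_2 = Round(s_1, k_1) = 0xDA
s_3 = Round(s_2, k_2) = 0x6D
s_4 = Round(s_3, k_3) = 0x0B
s_5 = Round(s_4, k_4) = 0xD7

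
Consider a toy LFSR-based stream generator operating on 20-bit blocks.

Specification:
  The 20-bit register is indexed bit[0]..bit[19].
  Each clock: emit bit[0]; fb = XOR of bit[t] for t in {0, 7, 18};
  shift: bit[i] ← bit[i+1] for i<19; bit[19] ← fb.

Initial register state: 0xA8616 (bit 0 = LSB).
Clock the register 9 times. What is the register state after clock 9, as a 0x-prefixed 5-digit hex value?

0x7C543

reg_0 = 0xA8616
clock 1: out=0, reg = 0x5430B
clock 2: out=1, reg = 0x2A185
clock 3: out=1, reg = 0x150C2
clock 4: out=0, reg = 0x8A861
clock 5: out=1, reg = 0xC5430
clock 6: out=0, reg = 0xE2A18
clock 7: out=0, reg = 0xF150C
clock 8: out=0, reg = 0xF8A86
clock 9: out=0, reg = 0x7C543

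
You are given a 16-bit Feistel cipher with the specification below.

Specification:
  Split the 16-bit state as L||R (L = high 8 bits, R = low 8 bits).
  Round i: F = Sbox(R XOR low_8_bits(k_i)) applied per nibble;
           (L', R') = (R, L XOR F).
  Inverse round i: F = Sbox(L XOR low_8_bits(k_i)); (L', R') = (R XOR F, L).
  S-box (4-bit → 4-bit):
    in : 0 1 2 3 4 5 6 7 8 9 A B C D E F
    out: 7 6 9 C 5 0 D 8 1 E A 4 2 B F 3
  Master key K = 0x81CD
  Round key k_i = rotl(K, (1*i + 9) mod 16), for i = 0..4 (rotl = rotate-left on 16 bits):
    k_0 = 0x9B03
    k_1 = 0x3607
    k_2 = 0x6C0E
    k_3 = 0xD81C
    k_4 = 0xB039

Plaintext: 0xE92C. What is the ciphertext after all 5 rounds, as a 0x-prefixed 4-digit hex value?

s_0 = plaintext = 0xE92C
s_1 = Round(s_0, k_0) = 0x2C7A
s_2 = Round(s_1, k_1) = 0x7AA7
s_3 = Round(s_2, k_2) = 0xA7D4
s_4 = Round(s_3, k_3) = 0xD486
s_5 = Round(s_4, k_4) = 0x8697

0x8697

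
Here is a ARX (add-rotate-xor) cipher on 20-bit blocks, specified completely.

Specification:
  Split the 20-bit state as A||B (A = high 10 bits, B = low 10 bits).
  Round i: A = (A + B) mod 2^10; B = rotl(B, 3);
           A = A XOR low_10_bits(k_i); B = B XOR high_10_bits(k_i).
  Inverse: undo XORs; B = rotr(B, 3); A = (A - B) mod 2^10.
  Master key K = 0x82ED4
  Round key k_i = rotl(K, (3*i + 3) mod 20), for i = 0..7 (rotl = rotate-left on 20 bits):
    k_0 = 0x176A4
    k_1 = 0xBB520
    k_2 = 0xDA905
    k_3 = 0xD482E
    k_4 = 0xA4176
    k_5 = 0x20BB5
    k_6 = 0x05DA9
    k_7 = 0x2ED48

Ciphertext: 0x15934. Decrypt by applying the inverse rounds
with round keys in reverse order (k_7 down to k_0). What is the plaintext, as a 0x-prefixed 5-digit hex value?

0xFF19E

s_0 = ciphertext = 0x15934
s_1 = InvRound(s_0, k_7) = 0x5B7B1
s_2 = InvRound(s_1, k_6) = 0x54374
s_3 = InvRound(s_2, k_5) = 0xD9F7E
s_4 = InvRound(s_3, k_4) = 0xB533D
s_5 = InvRound(s_4, k_3) = 0xDB78D
s_6 = InvRound(s_5, k_2) = 0xB339C
s_7 = InvRound(s_6, k_1) = 0xCF8AE
s_8 = InvRound(s_7, k_0) = 0xFF19E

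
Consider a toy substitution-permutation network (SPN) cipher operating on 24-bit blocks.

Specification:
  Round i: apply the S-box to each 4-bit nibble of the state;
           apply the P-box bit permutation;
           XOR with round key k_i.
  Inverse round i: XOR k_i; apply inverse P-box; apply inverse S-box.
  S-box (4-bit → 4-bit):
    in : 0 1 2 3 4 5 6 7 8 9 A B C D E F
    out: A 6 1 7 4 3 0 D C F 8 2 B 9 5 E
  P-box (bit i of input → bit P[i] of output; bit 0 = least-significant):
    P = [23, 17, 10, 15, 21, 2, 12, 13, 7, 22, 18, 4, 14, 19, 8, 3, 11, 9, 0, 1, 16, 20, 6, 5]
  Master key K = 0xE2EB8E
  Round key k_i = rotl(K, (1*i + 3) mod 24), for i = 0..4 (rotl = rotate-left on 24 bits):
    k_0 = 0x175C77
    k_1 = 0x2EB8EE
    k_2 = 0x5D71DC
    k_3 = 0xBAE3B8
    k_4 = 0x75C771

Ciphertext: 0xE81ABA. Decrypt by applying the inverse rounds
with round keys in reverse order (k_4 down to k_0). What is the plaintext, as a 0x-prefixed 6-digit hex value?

0x1AA75E

s_0 = ciphertext = 0xE81ABA
s_1 = InvRound(s_0, k_4) = 0x379E47
s_2 = InvRound(s_1, k_3) = 0x7797FE
s_3 = InvRound(s_2, k_2) = 0xA056DF
s_4 = InvRound(s_3, k_1) = 0xA358A9
s_5 = InvRound(s_4, k_0) = 0x1AA75E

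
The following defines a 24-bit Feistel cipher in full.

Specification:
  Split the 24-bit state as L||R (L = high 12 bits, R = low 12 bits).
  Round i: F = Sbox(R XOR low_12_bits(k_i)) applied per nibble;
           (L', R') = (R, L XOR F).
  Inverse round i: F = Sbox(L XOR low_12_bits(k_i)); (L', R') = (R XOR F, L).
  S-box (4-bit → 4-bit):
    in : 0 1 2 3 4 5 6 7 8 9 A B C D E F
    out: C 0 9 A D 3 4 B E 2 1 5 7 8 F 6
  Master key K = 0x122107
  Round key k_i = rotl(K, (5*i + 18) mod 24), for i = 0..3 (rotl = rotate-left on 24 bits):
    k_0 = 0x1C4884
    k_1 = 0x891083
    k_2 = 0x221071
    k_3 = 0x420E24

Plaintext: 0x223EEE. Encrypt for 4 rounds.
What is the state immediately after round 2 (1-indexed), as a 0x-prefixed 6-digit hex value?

0x662A1E

s_0 = plaintext = 0x223EEE
s_1 = Round(s_0, k_0) = 0xEEE662
s_2 = Round(s_1, k_1) = 0x662A1E
s_3 = Round(s_2, k_2) = 0xA1E724
s_4 = Round(s_3, k_3) = 0x7248D2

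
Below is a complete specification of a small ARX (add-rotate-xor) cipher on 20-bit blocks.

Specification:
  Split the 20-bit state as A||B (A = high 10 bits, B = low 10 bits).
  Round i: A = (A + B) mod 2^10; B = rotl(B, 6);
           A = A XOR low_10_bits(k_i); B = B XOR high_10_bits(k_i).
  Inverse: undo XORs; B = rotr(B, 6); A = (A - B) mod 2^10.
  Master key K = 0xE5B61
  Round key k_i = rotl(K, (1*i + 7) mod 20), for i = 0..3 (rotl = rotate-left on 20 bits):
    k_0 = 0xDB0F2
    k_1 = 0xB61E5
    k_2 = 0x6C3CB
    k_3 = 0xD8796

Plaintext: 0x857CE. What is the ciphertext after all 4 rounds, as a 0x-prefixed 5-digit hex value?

0x9E42C

s_0 = plaintext = 0x857CE
s_1 = Round(s_0, k_0) = 0x444D0
s_2 = Round(s_1, k_1) = 0x012D5
s_3 = Round(s_2, k_2) = 0x448DD
s_4 = Round(s_3, k_3) = 0x9E42C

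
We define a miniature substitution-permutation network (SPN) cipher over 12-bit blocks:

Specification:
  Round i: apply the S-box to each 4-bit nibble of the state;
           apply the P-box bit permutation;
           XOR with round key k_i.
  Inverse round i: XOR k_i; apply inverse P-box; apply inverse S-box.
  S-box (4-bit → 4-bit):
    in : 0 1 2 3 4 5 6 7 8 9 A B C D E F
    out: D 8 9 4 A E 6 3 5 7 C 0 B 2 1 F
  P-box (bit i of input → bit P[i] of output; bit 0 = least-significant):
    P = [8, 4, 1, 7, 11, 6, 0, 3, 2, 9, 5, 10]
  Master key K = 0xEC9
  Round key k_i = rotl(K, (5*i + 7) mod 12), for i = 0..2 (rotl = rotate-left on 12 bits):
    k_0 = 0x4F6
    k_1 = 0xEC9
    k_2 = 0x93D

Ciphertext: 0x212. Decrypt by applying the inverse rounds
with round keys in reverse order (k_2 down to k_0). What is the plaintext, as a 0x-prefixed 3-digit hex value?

0xEB4

s_0 = ciphertext = 0x212
s_1 = InvRound(s_0, k_2) = 0x908
s_2 = InvRound(s_1, k_1) = 0x462
s_3 = InvRound(s_2, k_0) = 0xEB4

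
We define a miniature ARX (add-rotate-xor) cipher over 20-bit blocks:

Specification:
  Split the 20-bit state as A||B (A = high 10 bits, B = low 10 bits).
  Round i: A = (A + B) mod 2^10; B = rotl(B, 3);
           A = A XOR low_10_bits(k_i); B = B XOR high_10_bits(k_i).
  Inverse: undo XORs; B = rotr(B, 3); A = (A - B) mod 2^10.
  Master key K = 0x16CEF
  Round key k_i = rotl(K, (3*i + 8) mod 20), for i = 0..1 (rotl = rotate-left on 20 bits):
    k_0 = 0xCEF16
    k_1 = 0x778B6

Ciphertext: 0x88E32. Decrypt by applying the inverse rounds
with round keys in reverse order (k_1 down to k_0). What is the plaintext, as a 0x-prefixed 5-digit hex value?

s_0 = ciphertext = 0x88E32
s_1 = InvRound(s_0, k_1) = 0x0627D
s_2 = InvRound(s_1, k_0) = 0xF9B28

0xF9B28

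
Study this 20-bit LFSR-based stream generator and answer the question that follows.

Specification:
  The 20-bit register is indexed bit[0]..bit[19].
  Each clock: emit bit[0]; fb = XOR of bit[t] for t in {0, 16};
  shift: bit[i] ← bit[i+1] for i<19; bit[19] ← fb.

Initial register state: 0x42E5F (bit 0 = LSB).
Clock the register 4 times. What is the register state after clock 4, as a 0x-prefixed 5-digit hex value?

reg_0 = 0x42E5F
clock 1: out=1, reg = 0xA172F
clock 2: out=1, reg = 0xD0B97
clock 3: out=1, reg = 0x685CB
clock 4: out=1, reg = 0xB42E5

0xB42E5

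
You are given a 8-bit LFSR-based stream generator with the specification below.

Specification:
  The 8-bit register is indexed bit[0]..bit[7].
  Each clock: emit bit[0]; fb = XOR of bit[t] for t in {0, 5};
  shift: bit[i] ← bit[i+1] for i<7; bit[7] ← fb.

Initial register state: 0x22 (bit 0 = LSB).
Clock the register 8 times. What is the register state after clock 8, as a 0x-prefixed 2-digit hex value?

reg_0 = 0x22
clock 1: out=0, reg = 0x91
clock 2: out=1, reg = 0xC8
clock 3: out=0, reg = 0x64
clock 4: out=0, reg = 0xB2
clock 5: out=0, reg = 0xD9
clock 6: out=1, reg = 0xEC
clock 7: out=0, reg = 0xF6
clock 8: out=0, reg = 0xFB

0xFB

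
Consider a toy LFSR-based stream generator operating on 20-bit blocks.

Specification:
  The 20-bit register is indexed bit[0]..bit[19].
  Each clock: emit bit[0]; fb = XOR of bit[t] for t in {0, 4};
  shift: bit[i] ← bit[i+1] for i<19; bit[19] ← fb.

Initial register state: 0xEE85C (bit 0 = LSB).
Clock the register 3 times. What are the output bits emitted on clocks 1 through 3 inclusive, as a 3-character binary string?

001

reg_0 = 0xEE85C
clock 1: out=0, reg = 0xF742E
clock 2: out=0, reg = 0x7BA17
clock 3: out=1, reg = 0x3DD0B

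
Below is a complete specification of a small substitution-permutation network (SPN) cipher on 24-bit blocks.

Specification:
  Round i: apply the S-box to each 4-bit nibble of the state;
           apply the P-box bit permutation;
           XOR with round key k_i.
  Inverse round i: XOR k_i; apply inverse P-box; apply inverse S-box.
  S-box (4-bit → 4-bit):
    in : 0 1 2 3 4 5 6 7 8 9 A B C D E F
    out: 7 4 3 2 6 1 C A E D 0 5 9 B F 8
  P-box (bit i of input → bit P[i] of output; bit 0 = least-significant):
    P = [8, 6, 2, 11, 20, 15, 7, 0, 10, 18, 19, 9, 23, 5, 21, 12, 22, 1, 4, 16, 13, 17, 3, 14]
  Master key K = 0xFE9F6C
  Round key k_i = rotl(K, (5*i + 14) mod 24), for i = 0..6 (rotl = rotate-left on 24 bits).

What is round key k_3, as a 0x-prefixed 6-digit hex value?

K = 0xFE9F6C
k_0 = rotl(K, (5*0+14) mod 24) = rotl(K, 14) = 0xDB3FA7
k_1 = rotl(K, (5*1+14) mod 24) = rotl(K, 19) = 0x67F4FB
k_2 = rotl(K, (5*2+14) mod 24) = rotl(K, 0) = 0xFE9F6C
k_3 = rotl(K, (5*3+14) mod 24) = rotl(K, 5) = 0xD3ED9F

0xD3ED9F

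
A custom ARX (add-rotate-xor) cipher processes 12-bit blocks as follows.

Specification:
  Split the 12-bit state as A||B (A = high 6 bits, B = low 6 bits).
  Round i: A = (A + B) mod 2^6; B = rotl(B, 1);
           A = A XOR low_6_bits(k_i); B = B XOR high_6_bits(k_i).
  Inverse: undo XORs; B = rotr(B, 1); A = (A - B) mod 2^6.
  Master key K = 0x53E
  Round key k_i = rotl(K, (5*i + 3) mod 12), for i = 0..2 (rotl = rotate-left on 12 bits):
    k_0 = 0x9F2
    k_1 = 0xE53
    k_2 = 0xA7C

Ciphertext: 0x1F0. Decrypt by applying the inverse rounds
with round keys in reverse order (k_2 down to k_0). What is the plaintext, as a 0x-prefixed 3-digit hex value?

0x6A6

s_0 = ciphertext = 0x1F0
s_1 = InvRound(s_0, k_2) = 0x3EC
s_2 = InvRound(s_1, k_1) = 0xCAA
s_3 = InvRound(s_2, k_0) = 0x6A6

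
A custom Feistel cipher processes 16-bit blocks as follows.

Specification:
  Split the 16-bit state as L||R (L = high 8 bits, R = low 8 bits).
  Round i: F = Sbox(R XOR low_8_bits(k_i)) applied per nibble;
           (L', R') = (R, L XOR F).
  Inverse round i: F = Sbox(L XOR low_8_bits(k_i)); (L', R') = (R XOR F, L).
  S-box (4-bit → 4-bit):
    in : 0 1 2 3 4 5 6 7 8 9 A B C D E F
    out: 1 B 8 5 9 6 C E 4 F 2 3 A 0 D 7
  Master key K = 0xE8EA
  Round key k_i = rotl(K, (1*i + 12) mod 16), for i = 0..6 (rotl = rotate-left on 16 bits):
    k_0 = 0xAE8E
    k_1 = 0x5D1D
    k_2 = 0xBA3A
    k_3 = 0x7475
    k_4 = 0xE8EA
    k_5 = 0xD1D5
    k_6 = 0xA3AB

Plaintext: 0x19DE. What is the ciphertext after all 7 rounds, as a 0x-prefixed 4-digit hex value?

0xE45E

s_0 = plaintext = 0x19DE
s_1 = Round(s_0, k_0) = 0xDE78
s_2 = Round(s_1, k_1) = 0x7818
s_3 = Round(s_2, k_2) = 0x18F0
s_4 = Round(s_3, k_3) = 0xF05E
s_5 = Round(s_4, k_4) = 0x5EC9
s_6 = Round(s_5, k_5) = 0xC9E4
s_7 = Round(s_6, k_6) = 0xE45E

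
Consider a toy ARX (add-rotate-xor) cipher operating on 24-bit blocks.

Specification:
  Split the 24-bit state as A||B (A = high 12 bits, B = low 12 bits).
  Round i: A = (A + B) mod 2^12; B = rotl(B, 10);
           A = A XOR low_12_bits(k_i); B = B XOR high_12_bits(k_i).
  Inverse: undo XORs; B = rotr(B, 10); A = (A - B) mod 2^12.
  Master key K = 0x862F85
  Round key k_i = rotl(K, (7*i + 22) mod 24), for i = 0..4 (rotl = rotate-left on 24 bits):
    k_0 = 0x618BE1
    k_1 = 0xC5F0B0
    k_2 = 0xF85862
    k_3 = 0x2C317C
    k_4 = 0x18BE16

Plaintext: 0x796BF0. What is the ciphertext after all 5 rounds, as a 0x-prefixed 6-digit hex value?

0x481176

s_0 = plaintext = 0x796BF0
s_1 = Round(s_0, k_0) = 0x8674E4
s_2 = Round(s_1, k_1) = 0xDFBD66
s_3 = Round(s_2, k_2) = 0x3034DC
s_4 = Round(s_3, k_3) = 0x6A33F4
s_5 = Round(s_4, k_4) = 0x481176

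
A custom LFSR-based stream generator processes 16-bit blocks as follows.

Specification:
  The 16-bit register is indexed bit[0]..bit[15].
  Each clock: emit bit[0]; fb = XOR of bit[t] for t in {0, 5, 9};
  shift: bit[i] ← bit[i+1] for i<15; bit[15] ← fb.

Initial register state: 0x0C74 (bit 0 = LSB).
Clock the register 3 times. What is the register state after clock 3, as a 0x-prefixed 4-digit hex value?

0x218E

reg_0 = 0x0C74
clock 1: out=0, reg = 0x863A
clock 2: out=0, reg = 0x431D
clock 3: out=1, reg = 0x218E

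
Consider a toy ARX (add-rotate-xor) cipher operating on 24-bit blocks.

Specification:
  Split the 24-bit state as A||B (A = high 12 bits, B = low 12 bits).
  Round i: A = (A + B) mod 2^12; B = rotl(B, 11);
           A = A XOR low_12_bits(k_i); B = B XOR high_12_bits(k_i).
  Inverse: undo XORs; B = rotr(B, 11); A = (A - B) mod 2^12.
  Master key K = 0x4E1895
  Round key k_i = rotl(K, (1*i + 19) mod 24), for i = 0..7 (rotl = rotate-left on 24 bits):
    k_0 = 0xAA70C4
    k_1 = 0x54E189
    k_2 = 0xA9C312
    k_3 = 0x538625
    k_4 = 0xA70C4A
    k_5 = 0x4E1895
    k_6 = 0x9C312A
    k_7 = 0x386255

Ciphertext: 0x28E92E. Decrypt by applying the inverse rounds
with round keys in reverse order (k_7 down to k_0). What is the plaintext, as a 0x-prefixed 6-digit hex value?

0xB61835

s_0 = ciphertext = 0x28E92E
s_1 = InvRound(s_0, k_7) = 0xB8A551
s_2 = InvRound(s_1, k_6) = 0x17B925
s_3 = InvRound(s_2, k_5) = 0xE65B89
s_4 = InvRound(s_3, k_4) = 0xE3D3F2
s_5 = InvRound(s_4, k_3) = 0xA84D94
s_6 = InvRound(s_5, k_2) = 0xB86E10
s_7 = InvRound(s_6, k_1) = 0x3526BD
s_8 = InvRound(s_7, k_0) = 0xB61835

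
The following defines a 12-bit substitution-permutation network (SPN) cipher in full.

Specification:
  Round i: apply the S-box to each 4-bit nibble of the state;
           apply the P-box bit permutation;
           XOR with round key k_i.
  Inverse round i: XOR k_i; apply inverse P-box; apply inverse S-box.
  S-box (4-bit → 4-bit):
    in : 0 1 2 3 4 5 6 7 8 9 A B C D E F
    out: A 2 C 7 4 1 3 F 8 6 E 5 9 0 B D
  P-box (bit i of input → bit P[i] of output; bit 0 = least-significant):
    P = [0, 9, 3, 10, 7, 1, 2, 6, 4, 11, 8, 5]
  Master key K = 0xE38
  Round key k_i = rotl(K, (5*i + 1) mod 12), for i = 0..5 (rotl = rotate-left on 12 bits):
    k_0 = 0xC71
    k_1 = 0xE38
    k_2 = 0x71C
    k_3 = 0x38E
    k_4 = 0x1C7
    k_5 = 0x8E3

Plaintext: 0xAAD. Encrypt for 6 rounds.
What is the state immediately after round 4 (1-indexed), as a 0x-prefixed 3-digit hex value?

0x158

s_0 = plaintext = 0xAAD
s_1 = Round(s_0, k_0) = 0x517
s_2 = Round(s_1, k_1) = 0x823
s_3 = Round(s_2, k_2) = 0x571
s_4 = Round(s_3, k_3) = 0x158
s_5 = Round(s_4, k_4) = 0xD47
s_6 = Round(s_5, k_5) = 0xEEE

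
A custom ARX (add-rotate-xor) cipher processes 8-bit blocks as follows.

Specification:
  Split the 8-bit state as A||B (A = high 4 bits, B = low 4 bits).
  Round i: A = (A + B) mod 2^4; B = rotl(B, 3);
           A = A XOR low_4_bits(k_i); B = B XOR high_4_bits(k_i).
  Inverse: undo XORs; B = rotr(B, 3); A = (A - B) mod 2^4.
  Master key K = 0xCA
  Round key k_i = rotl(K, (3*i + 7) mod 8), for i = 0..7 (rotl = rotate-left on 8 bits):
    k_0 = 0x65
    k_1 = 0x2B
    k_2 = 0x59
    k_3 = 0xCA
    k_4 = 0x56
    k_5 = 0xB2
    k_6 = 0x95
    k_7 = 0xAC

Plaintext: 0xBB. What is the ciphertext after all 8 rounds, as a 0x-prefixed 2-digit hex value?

0x5B

s_0 = plaintext = 0xBB
s_1 = Round(s_0, k_0) = 0x3B
s_2 = Round(s_1, k_1) = 0x5F
s_3 = Round(s_2, k_2) = 0xDA
s_4 = Round(s_3, k_3) = 0xD9
s_5 = Round(s_4, k_4) = 0x09
s_6 = Round(s_5, k_5) = 0xB7
s_7 = Round(s_6, k_6) = 0x72
s_8 = Round(s_7, k_7) = 0x5B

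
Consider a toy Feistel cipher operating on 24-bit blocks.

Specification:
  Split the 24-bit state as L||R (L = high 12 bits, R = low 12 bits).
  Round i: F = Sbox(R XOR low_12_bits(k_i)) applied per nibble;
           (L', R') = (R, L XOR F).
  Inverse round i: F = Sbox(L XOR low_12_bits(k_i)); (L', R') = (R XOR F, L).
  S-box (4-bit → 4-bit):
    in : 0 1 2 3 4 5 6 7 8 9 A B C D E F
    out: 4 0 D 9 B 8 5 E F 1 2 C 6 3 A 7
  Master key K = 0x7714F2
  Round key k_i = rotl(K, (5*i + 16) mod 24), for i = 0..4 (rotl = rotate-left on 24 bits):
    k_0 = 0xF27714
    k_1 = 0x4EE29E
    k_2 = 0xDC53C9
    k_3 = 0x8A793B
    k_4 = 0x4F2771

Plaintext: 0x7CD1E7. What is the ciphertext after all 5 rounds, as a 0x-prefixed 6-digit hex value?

s_0 = plaintext = 0x7CD1E7
s_1 = Round(s_0, k_0) = 0x1E72B4
s_2 = Round(s_1, k_1) = 0x2B4535
s_3 = Round(s_2, k_2) = 0x5357C2
s_4 = Round(s_3, k_3) = 0x7C2F44
s_5 = Round(s_4, k_4) = 0xF4485A

0xF4485A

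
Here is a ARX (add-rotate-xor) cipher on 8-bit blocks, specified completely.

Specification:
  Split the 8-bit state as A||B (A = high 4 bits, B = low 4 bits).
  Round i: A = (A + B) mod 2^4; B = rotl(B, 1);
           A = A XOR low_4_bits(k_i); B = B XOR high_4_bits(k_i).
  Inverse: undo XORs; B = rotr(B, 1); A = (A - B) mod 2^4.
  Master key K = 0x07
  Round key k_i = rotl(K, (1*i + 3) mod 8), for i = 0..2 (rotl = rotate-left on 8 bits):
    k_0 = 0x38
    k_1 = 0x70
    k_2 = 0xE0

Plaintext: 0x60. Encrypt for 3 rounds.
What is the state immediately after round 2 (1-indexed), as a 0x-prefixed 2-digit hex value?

s_0 = plaintext = 0x60
s_1 = Round(s_0, k_0) = 0xE3
s_2 = Round(s_1, k_1) = 0x11
s_3 = Round(s_2, k_2) = 0x2C

0x11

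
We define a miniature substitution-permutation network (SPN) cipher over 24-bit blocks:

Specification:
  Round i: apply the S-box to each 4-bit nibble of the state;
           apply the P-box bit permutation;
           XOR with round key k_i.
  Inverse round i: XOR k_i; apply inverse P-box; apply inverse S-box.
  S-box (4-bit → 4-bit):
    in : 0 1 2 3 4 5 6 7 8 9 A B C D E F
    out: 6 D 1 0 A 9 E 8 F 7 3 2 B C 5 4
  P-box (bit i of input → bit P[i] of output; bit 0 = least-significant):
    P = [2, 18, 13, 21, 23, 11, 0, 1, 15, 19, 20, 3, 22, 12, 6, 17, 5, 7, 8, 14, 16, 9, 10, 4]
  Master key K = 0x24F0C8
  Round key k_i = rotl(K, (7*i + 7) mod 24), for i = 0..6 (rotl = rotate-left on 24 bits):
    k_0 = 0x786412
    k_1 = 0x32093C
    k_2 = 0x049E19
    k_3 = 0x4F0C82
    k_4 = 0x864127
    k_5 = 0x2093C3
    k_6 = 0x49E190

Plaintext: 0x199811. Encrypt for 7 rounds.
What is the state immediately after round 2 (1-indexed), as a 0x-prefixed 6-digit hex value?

s_0 = plaintext = 0x199811
s_1 = Round(s_0, k_0) = 0x81D1ED
s_2 = Round(s_1, k_1) = 0x81EE45
s_3 = Round(s_2, k_2) = 0x75516F
s_4 = Round(s_3, k_3) = 0x1DE4B9
s_5 = Round(s_4, k_4) = 0xCB2C7B
s_6 = Round(s_5, k_5) = 0x6D1159
s_7 = Round(s_6, k_6) = 0x9F06CE

0x81EE45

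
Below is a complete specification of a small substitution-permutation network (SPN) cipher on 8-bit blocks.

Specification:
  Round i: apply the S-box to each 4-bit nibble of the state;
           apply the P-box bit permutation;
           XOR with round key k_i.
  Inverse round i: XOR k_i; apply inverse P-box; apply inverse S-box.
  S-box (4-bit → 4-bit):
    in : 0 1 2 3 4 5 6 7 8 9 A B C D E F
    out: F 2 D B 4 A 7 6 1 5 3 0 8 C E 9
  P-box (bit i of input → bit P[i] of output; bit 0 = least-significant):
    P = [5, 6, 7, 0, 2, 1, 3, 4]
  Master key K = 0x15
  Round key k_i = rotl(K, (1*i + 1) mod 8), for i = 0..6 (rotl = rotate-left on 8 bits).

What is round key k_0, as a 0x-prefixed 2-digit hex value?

0x2A

K = 0x15
k_0 = rotl(K, (1*0+1) mod 8) = rotl(K, 1) = 0x2A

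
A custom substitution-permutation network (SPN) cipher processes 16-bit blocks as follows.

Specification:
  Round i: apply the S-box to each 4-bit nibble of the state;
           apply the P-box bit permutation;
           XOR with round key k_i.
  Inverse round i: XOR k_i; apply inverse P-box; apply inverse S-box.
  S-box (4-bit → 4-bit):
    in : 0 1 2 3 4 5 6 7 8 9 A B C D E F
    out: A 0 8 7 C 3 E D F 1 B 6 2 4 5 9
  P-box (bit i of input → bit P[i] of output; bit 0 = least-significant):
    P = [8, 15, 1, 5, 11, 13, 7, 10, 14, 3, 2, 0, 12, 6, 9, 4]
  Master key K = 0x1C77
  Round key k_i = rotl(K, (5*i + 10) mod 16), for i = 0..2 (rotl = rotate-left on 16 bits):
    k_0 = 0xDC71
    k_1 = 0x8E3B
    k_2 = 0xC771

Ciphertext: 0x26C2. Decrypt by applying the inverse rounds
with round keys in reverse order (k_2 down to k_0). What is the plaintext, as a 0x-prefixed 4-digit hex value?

s_0 = ciphertext = 0x26C2
s_1 = InvRound(s_0, k_2) = 0x2FB8
s_2 = InvRound(s_1, k_1) = 0x12B3
s_3 = InvRound(s_2, k_0) = 0xB97B

0xB97B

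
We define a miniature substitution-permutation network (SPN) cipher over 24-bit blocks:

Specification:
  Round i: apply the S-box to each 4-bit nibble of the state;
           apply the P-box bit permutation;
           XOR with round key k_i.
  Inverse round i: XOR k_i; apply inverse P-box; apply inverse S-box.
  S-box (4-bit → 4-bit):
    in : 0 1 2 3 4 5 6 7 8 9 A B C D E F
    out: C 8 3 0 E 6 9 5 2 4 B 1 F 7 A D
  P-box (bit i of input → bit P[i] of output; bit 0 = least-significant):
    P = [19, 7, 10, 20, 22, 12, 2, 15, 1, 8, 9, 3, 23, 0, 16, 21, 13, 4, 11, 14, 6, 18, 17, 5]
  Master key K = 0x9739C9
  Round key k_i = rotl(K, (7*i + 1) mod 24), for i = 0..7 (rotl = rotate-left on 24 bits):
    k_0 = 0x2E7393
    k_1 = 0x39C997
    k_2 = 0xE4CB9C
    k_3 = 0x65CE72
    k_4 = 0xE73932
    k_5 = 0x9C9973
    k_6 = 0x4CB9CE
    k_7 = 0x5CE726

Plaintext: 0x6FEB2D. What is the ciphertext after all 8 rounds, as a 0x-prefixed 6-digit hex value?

s_0 = plaintext = 0x6FEB2D
s_1 = Round(s_0, k_0) = 0x460F70
s_2 = Round(s_1, k_1) = 0x4EAFB9
s_3 = Round(s_2, k_2) = 0x028DA7
s_4 = Round(s_3, k_3) = 0x2F7941
s_5 = Round(s_4, k_4) = 0x72C376
s_6 = Round(s_5, k_5) = 0x67B926
s_7 = Round(s_6, k_6) = 0x9483AE
s_8 = Round(s_7, k_7) = 0x0E3FB7

0x0E3FB7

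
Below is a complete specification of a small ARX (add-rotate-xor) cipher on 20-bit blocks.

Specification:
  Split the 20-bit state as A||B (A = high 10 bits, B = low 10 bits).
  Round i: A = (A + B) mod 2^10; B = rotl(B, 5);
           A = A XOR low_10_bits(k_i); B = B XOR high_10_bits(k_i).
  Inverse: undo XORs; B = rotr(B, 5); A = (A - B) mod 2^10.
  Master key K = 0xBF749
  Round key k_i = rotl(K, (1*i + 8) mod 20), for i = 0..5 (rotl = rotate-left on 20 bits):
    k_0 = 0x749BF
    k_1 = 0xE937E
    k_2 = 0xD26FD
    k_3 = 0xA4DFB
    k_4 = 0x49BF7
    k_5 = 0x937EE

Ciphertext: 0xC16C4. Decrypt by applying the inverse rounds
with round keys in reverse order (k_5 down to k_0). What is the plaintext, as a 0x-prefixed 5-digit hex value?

0xF7603

s_0 = ciphertext = 0xC16C4
s_1 = InvRound(s_0, k_5) = 0xF1D24
s_2 = InvRound(s_1, k_4) = 0xFC040
s_3 = InvRound(s_2, k_3) = 0xE5676
s_4 = InvRound(s_3, k_2) = 0x5FFE9
s_5 = InvRound(s_4, k_1) = 0x17DA2
s_6 = InvRound(s_5, k_0) = 0xF7603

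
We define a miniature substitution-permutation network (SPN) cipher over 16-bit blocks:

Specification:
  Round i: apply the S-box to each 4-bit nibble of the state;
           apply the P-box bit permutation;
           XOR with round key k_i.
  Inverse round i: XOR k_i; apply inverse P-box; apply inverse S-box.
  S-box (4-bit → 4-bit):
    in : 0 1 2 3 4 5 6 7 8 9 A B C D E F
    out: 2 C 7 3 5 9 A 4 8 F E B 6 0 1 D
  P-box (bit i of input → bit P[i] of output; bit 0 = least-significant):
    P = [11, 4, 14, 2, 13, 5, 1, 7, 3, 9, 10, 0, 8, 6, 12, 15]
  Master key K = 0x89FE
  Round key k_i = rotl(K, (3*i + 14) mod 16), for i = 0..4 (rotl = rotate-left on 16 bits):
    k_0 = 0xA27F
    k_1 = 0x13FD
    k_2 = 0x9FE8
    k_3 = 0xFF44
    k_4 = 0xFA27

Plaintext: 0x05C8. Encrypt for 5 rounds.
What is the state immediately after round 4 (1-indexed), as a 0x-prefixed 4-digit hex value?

0xE37F

s_0 = plaintext = 0x05C8
s_1 = Round(s_0, k_0) = 0xA210
s_2 = Round(s_1, k_1) = 0x8527
s_3 = Round(s_2, k_2) = 0x7FC3
s_4 = Round(s_3, k_3) = 0xE37F
s_5 = Round(s_4, k_4) = 0xB129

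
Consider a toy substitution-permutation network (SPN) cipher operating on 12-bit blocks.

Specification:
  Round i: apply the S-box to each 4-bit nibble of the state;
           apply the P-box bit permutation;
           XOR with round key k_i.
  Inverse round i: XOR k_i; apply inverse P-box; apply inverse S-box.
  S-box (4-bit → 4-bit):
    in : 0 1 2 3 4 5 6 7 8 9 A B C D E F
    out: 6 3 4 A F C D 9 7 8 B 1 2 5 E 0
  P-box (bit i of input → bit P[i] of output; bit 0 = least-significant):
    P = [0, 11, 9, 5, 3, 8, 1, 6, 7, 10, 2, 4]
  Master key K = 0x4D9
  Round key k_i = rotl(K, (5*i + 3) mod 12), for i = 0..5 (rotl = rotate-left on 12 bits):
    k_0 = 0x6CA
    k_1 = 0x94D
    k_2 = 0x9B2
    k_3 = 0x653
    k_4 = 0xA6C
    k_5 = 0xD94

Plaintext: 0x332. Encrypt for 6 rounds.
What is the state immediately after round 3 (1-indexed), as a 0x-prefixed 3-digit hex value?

s_0 = plaintext = 0x332
s_1 = Round(s_0, k_0) = 0x19A
s_2 = Round(s_1, k_1) = 0x5AC
s_3 = Round(s_2, k_2) = 0x0EE
s_4 = Round(s_3, k_3) = 0x935
s_5 = Round(s_4, k_4) = 0x91C
s_6 = Round(s_5, k_5) = 0x48C

0x0EE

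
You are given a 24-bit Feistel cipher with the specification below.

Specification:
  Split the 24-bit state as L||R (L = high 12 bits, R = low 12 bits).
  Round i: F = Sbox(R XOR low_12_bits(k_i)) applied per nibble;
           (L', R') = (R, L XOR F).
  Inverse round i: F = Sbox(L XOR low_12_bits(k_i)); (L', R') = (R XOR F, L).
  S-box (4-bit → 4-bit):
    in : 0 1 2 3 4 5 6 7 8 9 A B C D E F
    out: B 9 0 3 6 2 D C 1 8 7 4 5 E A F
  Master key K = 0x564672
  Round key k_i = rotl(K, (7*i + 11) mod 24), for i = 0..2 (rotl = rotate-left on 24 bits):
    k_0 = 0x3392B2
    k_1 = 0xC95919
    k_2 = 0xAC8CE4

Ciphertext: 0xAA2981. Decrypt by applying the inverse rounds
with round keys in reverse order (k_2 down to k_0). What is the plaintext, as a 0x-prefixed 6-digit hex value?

s_0 = ciphertext = 0xAA2981
s_1 = InvRound(s_0, k_2) = 0x4ECAA2
s_2 = InvRound(s_1, k_1) = 0x4504EC
s_3 = InvRound(s_2, k_0) = 0x94C450

0x94C450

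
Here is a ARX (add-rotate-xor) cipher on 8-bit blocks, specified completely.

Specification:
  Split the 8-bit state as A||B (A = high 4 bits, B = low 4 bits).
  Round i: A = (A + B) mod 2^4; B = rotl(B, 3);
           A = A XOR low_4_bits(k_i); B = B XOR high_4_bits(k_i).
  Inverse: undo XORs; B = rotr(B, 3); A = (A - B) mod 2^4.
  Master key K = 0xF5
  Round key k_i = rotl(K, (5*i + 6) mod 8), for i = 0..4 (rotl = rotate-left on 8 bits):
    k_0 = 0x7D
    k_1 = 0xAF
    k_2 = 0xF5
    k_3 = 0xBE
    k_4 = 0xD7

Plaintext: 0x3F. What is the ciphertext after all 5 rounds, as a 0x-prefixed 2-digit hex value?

0x32

s_0 = plaintext = 0x3F
s_1 = Round(s_0, k_0) = 0xF8
s_2 = Round(s_1, k_1) = 0x8E
s_3 = Round(s_2, k_2) = 0x38
s_4 = Round(s_3, k_3) = 0x5F
s_5 = Round(s_4, k_4) = 0x32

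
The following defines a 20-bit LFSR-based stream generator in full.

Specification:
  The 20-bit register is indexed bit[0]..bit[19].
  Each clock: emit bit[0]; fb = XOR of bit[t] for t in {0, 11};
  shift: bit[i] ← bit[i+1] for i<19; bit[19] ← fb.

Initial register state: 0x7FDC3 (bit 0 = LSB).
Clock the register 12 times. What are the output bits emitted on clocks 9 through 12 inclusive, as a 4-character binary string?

1011

reg_0 = 0x7FDC3
clock 1: out=1, reg = 0x3FEE1
clock 2: out=1, reg = 0x1FF70
clock 3: out=0, reg = 0x8FFB8
clock 4: out=0, reg = 0xC7FDC
clock 5: out=0, reg = 0xE3FEE
clock 6: out=0, reg = 0xF1FF7
clock 7: out=1, reg = 0x78FFB
clock 8: out=1, reg = 0x3C7FD
clock 9: out=1, reg = 0x9E3FE
clock 10: out=0, reg = 0x4F1FF
clock 11: out=1, reg = 0xA78FF
clock 12: out=1, reg = 0x53C7F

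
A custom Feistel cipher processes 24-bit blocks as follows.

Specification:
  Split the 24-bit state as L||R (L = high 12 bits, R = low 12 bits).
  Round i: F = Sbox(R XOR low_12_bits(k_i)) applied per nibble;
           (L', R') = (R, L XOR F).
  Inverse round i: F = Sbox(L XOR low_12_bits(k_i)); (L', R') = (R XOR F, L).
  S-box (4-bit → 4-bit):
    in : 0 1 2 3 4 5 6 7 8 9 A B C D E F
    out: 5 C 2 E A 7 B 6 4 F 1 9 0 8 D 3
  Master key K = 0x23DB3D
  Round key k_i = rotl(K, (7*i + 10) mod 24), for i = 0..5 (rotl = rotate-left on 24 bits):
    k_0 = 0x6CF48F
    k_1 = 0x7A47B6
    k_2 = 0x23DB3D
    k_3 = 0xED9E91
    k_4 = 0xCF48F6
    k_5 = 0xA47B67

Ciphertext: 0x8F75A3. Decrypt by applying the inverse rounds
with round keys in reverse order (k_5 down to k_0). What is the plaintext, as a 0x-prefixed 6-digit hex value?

0xE6A666

s_0 = ciphertext = 0x8F75A3
s_1 = InvRound(s_0, k_5) = 0xB568F7
s_2 = InvRound(s_1, k_4) = 0x6E2B56
s_3 = InvRound(s_2, k_3) = 0xF386E2
s_4 = InvRound(s_3, k_2) = 0xCB5F38
s_5 = InvRound(s_4, k_1) = 0x666CB5
s_6 = InvRound(s_5, k_0) = 0xE6A666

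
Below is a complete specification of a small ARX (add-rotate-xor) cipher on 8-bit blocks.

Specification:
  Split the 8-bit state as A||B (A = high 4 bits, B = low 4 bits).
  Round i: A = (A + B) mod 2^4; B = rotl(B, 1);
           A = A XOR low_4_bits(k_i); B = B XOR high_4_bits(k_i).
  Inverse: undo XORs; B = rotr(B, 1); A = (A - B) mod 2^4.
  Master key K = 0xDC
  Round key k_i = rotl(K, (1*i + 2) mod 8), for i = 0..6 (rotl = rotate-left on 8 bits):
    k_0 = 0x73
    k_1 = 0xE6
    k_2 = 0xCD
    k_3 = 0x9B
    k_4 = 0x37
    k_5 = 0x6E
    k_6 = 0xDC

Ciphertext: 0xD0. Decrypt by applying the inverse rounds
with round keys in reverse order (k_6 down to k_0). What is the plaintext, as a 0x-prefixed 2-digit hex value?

0xEB

s_0 = ciphertext = 0xD0
s_1 = InvRound(s_0, k_6) = 0x3E
s_2 = InvRound(s_1, k_5) = 0x94
s_3 = InvRound(s_2, k_4) = 0x3B
s_4 = InvRound(s_3, k_3) = 0x71
s_5 = InvRound(s_4, k_2) = 0xCE
s_6 = InvRound(s_5, k_1) = 0xA0
s_7 = InvRound(s_6, k_0) = 0xEB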